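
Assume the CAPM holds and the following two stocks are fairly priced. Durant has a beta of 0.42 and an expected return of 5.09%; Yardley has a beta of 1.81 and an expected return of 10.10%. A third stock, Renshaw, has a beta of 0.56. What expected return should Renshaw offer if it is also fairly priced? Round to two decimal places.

MRP (SML slope) = (10.10% − 5.09%) / (1.81 − 0.42) = 5.01% / 1.39 = 3.6043%
R_f (intercept) = 5.09% − 0.42 × 3.6043% = 3.5762%
E(R_Renshaw) = R_f + β × MRP = 3.5762% + 0.56 × 3.6043% = 5.59%

5.59%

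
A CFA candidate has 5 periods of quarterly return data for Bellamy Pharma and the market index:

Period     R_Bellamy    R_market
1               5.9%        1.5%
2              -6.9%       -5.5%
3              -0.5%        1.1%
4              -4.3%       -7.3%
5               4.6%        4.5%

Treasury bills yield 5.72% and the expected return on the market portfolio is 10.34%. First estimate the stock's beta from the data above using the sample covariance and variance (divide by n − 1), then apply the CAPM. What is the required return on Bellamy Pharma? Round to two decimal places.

10.17%

Mean R_i = (5.9 − 6.9 − 0.5 − 4.3 + 4.6) / 5 = -0.2400%
Mean R_m = (1.5 − 5.5 + 1.1 − 7.3 + 4.5) / 5 = -1.1400%
Σ(R_i − R̄_i)(R_m − R̄_m) = 96.9720  ⇒  Cov = 96.9720 / 4 = 24.2430
Σ(R_m − R̄_m)² = 100.7520  ⇒  Var(R_m) = 100.7520 / 4 = 25.1880
β = Cov / Var(R_m) = 24.2430 / 25.1880 = 0.9625
MRP = 10.34% − 5.72% = 4.62%
E(R) = R_f + β × MRP = 5.72% + 0.9625 × 4.62% = 10.17%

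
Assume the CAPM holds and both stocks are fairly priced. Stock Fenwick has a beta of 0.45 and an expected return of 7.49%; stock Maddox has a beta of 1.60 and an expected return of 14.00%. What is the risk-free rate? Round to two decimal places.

Both satisfy E(R) = R_f + β·MRP, so the slope of the SML is
MRP = (14.00% − 7.49%) / (1.60 − 0.45) = 6.51% / 1.15 = 5.6609%
R_f = E(R_Fenwick) − β_Fenwick·MRP = 7.49% − 0.45 × 5.6609% = 4.9426%

4.94%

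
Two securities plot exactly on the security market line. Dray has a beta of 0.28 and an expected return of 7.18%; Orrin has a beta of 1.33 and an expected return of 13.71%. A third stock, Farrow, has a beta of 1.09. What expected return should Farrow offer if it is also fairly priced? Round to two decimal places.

12.22%

MRP (SML slope) = (13.71% − 7.18%) / (1.33 − 0.28) = 6.53% / 1.05 = 6.2190%
R_f (intercept) = 7.18% − 0.28 × 6.2190% = 5.4387%
E(R_Farrow) = R_f + β × MRP = 5.4387% + 1.09 × 6.2190% = 12.22%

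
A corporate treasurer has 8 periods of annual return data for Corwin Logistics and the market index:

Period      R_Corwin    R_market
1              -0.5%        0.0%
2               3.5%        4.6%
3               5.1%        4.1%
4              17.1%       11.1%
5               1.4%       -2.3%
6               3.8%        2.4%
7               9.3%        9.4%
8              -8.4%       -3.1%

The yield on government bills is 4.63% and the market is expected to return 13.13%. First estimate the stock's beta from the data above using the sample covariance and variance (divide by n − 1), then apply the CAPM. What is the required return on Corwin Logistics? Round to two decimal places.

15.86%

Mean R_i = (-0.5 + 3.5 + 5.1 + 17.1 + 1.4 + 3.8 + 9.3 − 8.4) / 8 = 3.9125%
Mean R_m = (0.0 + 4.6 + 4.1 + 11.1 − 2.3 + 2.4 + 9.4 − 3.1) / 8 = 3.2750%
Σ(R_i − R̄_i)(R_m − R̄_m) = 243.6725  ⇒  Cov = 243.6725 / 7 = 34.8104
Σ(R_m − R̄_m)² = 184.3950  ⇒  Var(R_m) = 184.3950 / 7 = 26.3421
β = Cov / Var(R_m) = 34.8104 / 26.3421 = 1.3215
MRP = 13.13% − 4.63% = 8.50%
E(R) = R_f + β × MRP = 4.63% + 1.3215 × 8.50% = 15.86%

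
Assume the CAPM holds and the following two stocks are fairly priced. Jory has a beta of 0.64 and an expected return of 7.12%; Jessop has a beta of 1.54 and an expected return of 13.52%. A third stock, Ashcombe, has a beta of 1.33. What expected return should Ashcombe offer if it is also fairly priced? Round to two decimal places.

12.03%

MRP (SML slope) = (13.52% − 7.12%) / (1.54 − 0.64) = 6.40% / 0.90 = 7.1111%
R_f (intercept) = 7.12% − 0.64 × 7.1111% = 2.5689%
E(R_Ashcombe) = R_f + β × MRP = 2.5689% + 1.33 × 7.1111% = 12.03%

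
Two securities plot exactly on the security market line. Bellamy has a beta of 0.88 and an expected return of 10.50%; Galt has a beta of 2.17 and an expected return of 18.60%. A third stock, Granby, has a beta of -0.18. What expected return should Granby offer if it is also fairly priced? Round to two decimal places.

3.84%

MRP (SML slope) = (18.60% − 10.50%) / (2.17 − 0.88) = 8.10% / 1.29 = 6.2791%
R_f (intercept) = 10.50% − 0.88 × 6.2791% = 4.9744%
E(R_Granby) = R_f + β × MRP = 4.9744% + -0.18 × 6.2791% = 3.84%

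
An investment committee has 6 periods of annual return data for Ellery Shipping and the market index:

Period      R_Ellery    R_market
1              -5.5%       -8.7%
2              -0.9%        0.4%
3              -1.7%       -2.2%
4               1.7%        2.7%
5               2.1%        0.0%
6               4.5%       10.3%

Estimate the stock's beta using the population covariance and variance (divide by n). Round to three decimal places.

0.529

Mean R_i = (-5.5 − 0.9 − 1.7 + 1.7 + 2.1 + 4.5) / 6 = 0.0333%
Mean R_m = (-8.7 + 0.4 − 2.2 + 2.7 + 0.0 + 10.3) / 6 = 0.4167%
Σ(R_i − R̄_i)(R_m − R̄_m) = 102.0867  ⇒  Cov = 102.0867 / 6 = 17.0145
Σ(R_m − R̄_m)² = 193.0283  ⇒  Var(R_m) = 193.0283 / 6 = 32.1714
β = Cov / Var(R_m) = 17.0145 / 32.1714 = 0.5289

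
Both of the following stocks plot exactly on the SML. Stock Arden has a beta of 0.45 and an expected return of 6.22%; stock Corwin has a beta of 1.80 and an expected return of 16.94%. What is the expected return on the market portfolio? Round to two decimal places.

10.59%

Both satisfy E(R) = R_f + β·MRP, so the slope of the SML is
MRP = (16.94% − 6.22%) / (1.80 − 0.45) = 10.72% / 1.35 = 7.9407%
R_f = E(R_Arden) − β_Arden·MRP = 6.22% − 0.45 × 7.9407% = 2.6467%
E(R_m) = R_f + MRP = 2.6467% + 7.9407% = 10.59%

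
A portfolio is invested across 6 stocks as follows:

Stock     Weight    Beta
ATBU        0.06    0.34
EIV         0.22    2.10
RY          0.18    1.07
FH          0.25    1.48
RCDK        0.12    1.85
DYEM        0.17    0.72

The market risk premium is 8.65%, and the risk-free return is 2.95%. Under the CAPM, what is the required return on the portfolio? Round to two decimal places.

β_P = Σ w_i β_i = 0.06×0.34 + 0.22×2.10 + 0.18×1.07 + 0.25×1.48 + 0.12×1.85 + 0.17×0.72 = 1.3894
E(R_P) = R_f + β_P × MRP = 2.95% + 1.3894 × 8.65% = 14.97%

14.97%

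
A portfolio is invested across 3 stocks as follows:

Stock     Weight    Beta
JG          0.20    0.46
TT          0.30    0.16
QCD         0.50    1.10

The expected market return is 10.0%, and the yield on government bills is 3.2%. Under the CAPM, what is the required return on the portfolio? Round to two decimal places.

7.89%

β_P = Σ w_i β_i = 0.20×0.46 + 0.30×0.16 + 0.50×1.10 = 0.6900
MRP = 10.0% − 3.2% = 6.80%
E(R_P) = R_f + β_P × MRP = 3.2% + 0.6900 × 6.8% = 7.89%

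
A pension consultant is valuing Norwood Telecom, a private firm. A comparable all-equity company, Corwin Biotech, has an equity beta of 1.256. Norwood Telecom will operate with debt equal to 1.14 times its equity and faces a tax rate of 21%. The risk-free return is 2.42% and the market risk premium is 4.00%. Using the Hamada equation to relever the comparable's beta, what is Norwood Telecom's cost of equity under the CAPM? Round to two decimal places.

β_L = β_U × [1 + (1 − t)(D/E)] = 1.256 × [1 + (1 − 0.21) × 1.14]
    = 1.256 × [1 + 0.79 × 1.14] = 1.256 × 1.9006 = 2.3872
E(R) = R_f + β_L × MRP = 2.42% + 2.3872 × 4.00% = 11.97%

11.97%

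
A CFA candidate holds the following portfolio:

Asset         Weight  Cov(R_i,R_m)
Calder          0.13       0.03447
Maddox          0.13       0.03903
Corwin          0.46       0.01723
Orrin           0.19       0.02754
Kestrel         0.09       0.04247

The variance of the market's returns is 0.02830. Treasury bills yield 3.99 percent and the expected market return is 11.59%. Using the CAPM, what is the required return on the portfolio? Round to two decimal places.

β_Calder = 0.03447 / 0.02830 = 1.2180
β_Maddox = 0.03903 / 0.02830 = 1.3792
β_Corwin = 0.01723 / 0.02830 = 0.6088
β_Orrin = 0.02754 / 0.02830 = 0.9731
β_Kestrel = 0.04247 / 0.02830 = 1.5007
β_P = Σ w_i β_i = 0.13×1.2180 + 0.13×1.3792 + 0.46×0.6088 + 0.19×0.9731 + 0.09×1.5007 = 0.9376
MRP = 11.59% − 3.99% = 7.60%
E(R_P) = R_f + β_P × MRP = 3.99% + 0.9376 × 7.60% = 11.12%

11.12%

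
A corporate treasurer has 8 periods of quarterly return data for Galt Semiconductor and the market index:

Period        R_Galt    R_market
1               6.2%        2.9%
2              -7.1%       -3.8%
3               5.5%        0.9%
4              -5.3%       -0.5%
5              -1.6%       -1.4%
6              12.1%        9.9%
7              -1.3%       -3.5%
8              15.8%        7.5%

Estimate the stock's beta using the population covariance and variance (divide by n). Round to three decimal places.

1.498

Mean R_i = (6.2 − 7.1 + 5.5 − 5.3 − 1.6 + 12.1 − 1.3 + 15.8) / 8 = 3.0375%
Mean R_m = (2.9 − 3.8 + 0.9 − 0.5 − 1.4 + 9.9 − 3.5 + 7.5) / 8 = 1.5000%
Σ(R_i − R̄_i)(R_m − R̄_m) = 261.1900  ⇒  Cov = 261.1900 / 8 = 32.6488
Σ(R_m − R̄_m)² = 174.3800  ⇒  Var(R_m) = 174.3800 / 8 = 21.7975
β = Cov / Var(R_m) = 32.6488 / 21.7975 = 1.4978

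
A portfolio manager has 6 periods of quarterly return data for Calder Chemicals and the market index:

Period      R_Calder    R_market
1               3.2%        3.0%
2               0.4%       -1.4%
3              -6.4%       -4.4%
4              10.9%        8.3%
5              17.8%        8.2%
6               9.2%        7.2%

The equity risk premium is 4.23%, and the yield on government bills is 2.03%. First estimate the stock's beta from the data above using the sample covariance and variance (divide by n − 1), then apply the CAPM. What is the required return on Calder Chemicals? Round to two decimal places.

8.36%

Mean R_i = (3.2 + 0.4 − 6.4 + 10.9 + 17.8 + 9.2) / 6 = 5.8500%
Mean R_m = (3.0 − 1.4 − 4.4 + 8.3 + 8.2 + 7.2) / 6 = 3.4833%
Σ(R_i − R̄_i)(R_m − R̄_m) = 217.6050  ⇒  Cov = 217.6050 / 5 = 43.5210
Σ(R_m − R̄_m)² = 145.4883  ⇒  Var(R_m) = 145.4883 / 5 = 29.0977
β = Cov / Var(R_m) = 43.5210 / 29.0977 = 1.4957
E(R) = R_f + β × MRP = 2.03% + 1.4957 × 4.23% = 8.36%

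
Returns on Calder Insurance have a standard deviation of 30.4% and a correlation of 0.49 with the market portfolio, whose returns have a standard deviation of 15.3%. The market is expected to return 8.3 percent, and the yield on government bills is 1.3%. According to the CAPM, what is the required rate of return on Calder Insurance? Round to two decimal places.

β = ρ × σ_i / σ_m = 0.49 × 30.4% / 15.3% = 0.9736
MRP = 8.3% − 1.3% = 7.00%
E(R) = 1.3% + 0.9736 × 7.0% = 8.12%

8.12%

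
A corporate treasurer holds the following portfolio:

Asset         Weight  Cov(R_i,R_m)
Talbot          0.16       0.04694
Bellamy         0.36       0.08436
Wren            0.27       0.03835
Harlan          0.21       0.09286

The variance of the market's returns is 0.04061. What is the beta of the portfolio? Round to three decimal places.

β_Talbot = 0.04694 / 0.04061 = 1.1559
β_Bellamy = 0.08436 / 0.04061 = 2.0773
β_Wren = 0.03835 / 0.04061 = 0.9443
β_Harlan = 0.09286 / 0.04061 = 2.2866
β_P = Σ w_i β_i = 0.16×1.1559 + 0.36×2.0773 + 0.27×0.9443 + 0.21×2.2866 = 1.6679

1.668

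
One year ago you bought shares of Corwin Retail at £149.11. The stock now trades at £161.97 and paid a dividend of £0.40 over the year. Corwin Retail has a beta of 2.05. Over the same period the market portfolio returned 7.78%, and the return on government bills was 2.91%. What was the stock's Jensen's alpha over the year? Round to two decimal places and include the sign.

Realised HPR = (P1 + D1 − P0) / P0 = (161.97 + 0.40 − 149.11) / 149.11 = 13.26 / 149.11 = 8.8928%
MRP = 7.78% − 2.91% = 4.87%
CAPM required = R_f + β·MRP = 2.91% + 2.05 × 4.87% = 12.8935%
α = realised − required = 8.8928% − 12.8935% = -4.00%

-4.00%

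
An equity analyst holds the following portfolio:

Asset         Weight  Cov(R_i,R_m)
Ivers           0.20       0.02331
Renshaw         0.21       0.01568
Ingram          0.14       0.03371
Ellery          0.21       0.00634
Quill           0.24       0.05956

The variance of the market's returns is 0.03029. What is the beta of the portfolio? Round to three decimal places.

β_Ivers = 0.02331 / 0.03029 = 0.7696
β_Renshaw = 0.01568 / 0.03029 = 0.5177
β_Ingram = 0.03371 / 0.03029 = 1.1129
β_Ellery = 0.00634 / 0.03029 = 0.2093
β_Quill = 0.05956 / 0.03029 = 1.9663
β_P = Σ w_i β_i = 0.20×0.7696 + 0.21×0.5177 + 0.14×1.1129 + 0.21×0.2093 + 0.24×1.9663 = 0.9343

0.934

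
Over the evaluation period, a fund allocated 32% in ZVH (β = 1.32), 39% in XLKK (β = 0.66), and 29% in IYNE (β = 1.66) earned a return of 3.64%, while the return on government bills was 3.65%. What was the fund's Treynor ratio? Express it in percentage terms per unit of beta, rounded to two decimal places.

-0.01%

β_P = 0.32×1.32 + 0.39×0.66 + 0.29×1.66 = 1.1612
Treynor = (R_P − R_f) / β_P = (3.64% − 3.65%) / 1.1612 = -0.01% / 1.1612 = -0.01%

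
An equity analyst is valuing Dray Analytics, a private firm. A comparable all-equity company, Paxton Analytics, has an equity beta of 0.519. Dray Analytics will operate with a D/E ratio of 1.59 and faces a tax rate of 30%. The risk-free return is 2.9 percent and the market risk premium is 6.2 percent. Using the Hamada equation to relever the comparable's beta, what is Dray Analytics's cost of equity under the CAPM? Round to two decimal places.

9.70%

β_L = β_U × [1 + (1 − t)(D/E)] = 0.519 × [1 + (1 − 0.30) × 1.59]
    = 0.519 × [1 + 0.70 × 1.59] = 0.519 × 2.1130 = 1.0966
E(R) = R_f + β_L × MRP = 2.9% + 1.0966 × 6.2% = 9.70%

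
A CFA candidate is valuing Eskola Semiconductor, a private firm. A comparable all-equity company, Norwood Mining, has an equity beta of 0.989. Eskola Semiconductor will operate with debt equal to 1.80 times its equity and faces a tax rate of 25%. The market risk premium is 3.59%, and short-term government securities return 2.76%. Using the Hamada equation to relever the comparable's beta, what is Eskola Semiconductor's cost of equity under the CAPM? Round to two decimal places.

11.10%

β_L = β_U × [1 + (1 − t)(D/E)] = 0.989 × [1 + (1 − 0.25) × 1.80]
    = 0.989 × [1 + 0.75 × 1.80] = 0.989 × 2.3500 = 2.3242
E(R) = R_f + β_L × MRP = 2.76% + 2.3242 × 3.59% = 11.10%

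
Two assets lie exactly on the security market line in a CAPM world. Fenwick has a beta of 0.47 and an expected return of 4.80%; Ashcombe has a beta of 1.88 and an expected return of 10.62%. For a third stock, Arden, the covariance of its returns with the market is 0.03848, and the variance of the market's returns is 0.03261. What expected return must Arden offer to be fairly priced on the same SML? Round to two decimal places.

MRP = (10.62% − 4.80%) / (1.88 − 0.47) = 4.1277%
R_f = 4.80% − 0.47 × 4.1277% = 2.8600%
β_Arden = Cov / Var(R_m) = 0.03848 / 0.03261 = 1.1800
E(R_Arden) = R_f + β × MRP = 2.8600% + 1.1800 × 4.1277% = 7.73%

7.73%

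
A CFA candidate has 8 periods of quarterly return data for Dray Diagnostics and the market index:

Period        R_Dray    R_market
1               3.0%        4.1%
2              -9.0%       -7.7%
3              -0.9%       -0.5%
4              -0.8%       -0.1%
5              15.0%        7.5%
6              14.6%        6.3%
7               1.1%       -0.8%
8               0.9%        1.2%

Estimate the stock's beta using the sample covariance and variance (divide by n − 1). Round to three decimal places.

1.587

Mean R_i = (3.0 − 9.0 − 0.9 − 0.8 + 15.0 + 14.6 + 1.1 + 0.9) / 8 = 2.9875%
Mean R_m = (4.1 − 7.7 − 0.5 − 0.1 + 7.5 + 6.3 − 0.8 + 1.2) / 8 = 1.2500%
Σ(R_i − R̄_i)(R_m − R̄_m) = 256.9350  ⇒  Cov = 256.9350 / 7 = 36.7050
Σ(R_m − R̄_m)² = 161.8800  ⇒  Var(R_m) = 161.8800 / 7 = 23.1257
β = Cov / Var(R_m) = 36.7050 / 23.1257 = 1.5872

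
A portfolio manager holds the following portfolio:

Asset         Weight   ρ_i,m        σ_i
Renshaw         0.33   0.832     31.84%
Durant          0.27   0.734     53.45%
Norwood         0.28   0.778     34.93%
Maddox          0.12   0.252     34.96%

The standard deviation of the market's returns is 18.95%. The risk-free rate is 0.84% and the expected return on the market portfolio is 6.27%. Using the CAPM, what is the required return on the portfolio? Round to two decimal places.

β_Renshaw = 0.832 × 31.84% / 18.95% = 1.3979
β_Durant = 0.734 × 53.45% / 18.95% = 2.0703
β_Norwood = 0.778 × 34.93% / 18.95% = 1.4341
β_Maddox = 0.252 × 34.96% / 18.95% = 0.4649
β_P = Σ w_i β_i = 0.33×1.3979 + 0.27×2.0703 + 0.28×1.4341 + 0.12×0.4649 = 1.4776
MRP = 6.27% − 0.84% = 5.43%
E(R_P) = R_f + β_P × MRP = 0.84% + 1.4776 × 5.43% = 8.86%

8.86%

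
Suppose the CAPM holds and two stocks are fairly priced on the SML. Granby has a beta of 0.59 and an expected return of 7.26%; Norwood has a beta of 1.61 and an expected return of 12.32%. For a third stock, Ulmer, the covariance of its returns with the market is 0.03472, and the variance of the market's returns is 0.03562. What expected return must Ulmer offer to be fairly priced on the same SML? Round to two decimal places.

MRP = (12.32% − 7.26%) / (1.61 − 0.59) = 4.9608%
R_f = 7.26% − 0.59 × 4.9608% = 4.3331%
β_Ulmer = Cov / Var(R_m) = 0.03472 / 0.03562 = 0.9747
E(R_Ulmer) = R_f + β × MRP = 4.3331% + 0.9747 × 4.9608% = 9.17%

9.17%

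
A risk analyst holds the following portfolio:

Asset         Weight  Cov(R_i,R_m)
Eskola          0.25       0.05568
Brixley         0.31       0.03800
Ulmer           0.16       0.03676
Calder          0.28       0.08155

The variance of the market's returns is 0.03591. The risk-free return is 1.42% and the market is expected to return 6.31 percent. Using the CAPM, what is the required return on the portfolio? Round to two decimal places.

8.83%

β_Eskola = 0.05568 / 0.03591 = 1.5505
β_Brixley = 0.03800 / 0.03591 = 1.0582
β_Ulmer = 0.03676 / 0.03591 = 1.0237
β_Calder = 0.08155 / 0.03591 = 2.2710
β_P = Σ w_i β_i = 0.25×1.5505 + 0.31×1.0582 + 0.16×1.0237 + 0.28×2.2710 = 1.5153
MRP = 6.31% − 1.42% = 4.89%
E(R_P) = R_f + β_P × MRP = 1.42% + 1.5153 × 4.89% = 8.83%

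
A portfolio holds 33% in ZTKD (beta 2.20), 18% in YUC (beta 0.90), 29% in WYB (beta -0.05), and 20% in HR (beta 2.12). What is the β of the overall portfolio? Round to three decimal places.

1.298

β_P = Σ w_i β_i = 0.33×2.20 + 0.18×0.90 + 0.29×-0.05 + 0.20×2.12 = 1.2975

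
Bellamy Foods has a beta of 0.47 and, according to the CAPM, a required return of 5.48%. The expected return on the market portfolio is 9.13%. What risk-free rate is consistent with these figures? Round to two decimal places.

E(R) = R_f + β(E(R_m) − R_f) = R_f(1 − β) + β·E(R_m)
5.48% = R_f × (1 − 0.47) + 0.47 × 9.13%
5.48% = R_f × 0.53 + 4.2911%
R_f = (5.48% − 4.2911%) / 0.53 = 2.24%

2.24%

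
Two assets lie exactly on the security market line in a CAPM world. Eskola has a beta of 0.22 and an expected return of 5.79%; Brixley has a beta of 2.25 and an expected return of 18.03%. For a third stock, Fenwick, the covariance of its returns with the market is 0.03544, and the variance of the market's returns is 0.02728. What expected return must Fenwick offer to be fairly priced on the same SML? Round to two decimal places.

12.30%

MRP = (18.03% − 5.79%) / (2.25 − 0.22) = 6.0296%
R_f = 5.79% − 0.22 × 6.0296% = 4.4635%
β_Fenwick = Cov / Var(R_m) = 0.03544 / 0.02728 = 1.2991
E(R_Fenwick) = R_f + β × MRP = 4.4635% + 1.2991 × 6.0296% = 12.30%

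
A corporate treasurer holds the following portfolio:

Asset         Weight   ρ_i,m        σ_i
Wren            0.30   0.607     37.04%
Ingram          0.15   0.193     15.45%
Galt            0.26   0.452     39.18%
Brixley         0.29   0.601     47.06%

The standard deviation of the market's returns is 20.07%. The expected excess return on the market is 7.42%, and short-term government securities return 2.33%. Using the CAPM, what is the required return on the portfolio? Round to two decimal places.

β_Wren = 0.607 × 37.04% / 20.07% = 1.1202
β_Ingram = 0.193 × 15.45% / 20.07% = 0.1486
β_Galt = 0.452 × 39.18% / 20.07% = 0.8824
β_Brixley = 0.601 × 47.06% / 20.07% = 1.4092
β_P = Σ w_i β_i = 0.30×1.1202 + 0.15×0.1486 + 0.26×0.8824 + 0.29×1.4092 = 0.9964
E(R_P) = R_f + β_P × MRP = 2.33% + 0.9964 × 7.42% = 9.72%

9.72%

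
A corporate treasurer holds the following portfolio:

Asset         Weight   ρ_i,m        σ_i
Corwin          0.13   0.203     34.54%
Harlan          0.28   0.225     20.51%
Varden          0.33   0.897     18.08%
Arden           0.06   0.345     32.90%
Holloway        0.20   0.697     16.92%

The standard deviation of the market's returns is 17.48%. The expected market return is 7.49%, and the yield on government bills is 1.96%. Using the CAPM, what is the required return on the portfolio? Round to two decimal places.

β_Corwin = 0.203 × 34.54% / 17.48% = 0.4011
β_Harlan = 0.225 × 20.51% / 17.48% = 0.2640
β_Varden = 0.897 × 18.08% / 17.48% = 0.9278
β_Arden = 0.345 × 32.90% / 17.48% = 0.6493
β_Holloway = 0.697 × 16.92% / 17.48% = 0.6747
β_P = Σ w_i β_i = 0.13×0.4011 + 0.28×0.2640 + 0.33×0.9278 + 0.06×0.6493 + 0.20×0.6747 = 0.6061
MRP = 7.49% − 1.96% = 5.53%
E(R_P) = R_f + β_P × MRP = 1.96% + 0.6061 × 5.53% = 5.31%

5.31%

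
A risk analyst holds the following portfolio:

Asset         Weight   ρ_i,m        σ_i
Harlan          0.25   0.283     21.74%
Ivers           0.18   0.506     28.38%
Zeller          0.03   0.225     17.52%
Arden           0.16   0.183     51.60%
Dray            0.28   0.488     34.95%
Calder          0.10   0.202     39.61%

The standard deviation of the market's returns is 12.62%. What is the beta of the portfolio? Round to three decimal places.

0.898

β_Harlan = 0.283 × 21.74% / 12.62% = 0.4875
β_Ivers = 0.506 × 28.38% / 12.62% = 1.1379
β_Zeller = 0.225 × 17.52% / 12.62% = 0.3124
β_Arden = 0.183 × 51.60% / 12.62% = 0.7482
β_Dray = 0.488 × 34.95% / 12.62% = 1.3515
β_Calder = 0.202 × 39.61% / 12.62% = 0.6340
β_P = Σ w_i β_i = 0.25×0.4875 + 0.18×1.1379 + 0.03×0.3124 + 0.16×0.7482 + 0.28×1.3515 + 0.10×0.6340 = 0.8976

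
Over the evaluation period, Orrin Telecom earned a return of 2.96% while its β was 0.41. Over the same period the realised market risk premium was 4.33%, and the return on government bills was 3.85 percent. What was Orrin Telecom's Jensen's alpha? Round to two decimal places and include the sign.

-2.67%

CAPM benchmark = R_f + β(R_m − R_f) = 3.85% + 0.41 × 4.33% = 5.6253%
α = actual − benchmark = 2.96% − 5.6253% = -2.67%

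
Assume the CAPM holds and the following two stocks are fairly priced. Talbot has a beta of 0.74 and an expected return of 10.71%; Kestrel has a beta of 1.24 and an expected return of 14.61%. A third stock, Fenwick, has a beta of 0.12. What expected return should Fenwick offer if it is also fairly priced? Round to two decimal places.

5.87%

MRP (SML slope) = (14.61% − 10.71%) / (1.24 − 0.74) = 3.90% / 0.50 = 7.8000%
R_f (intercept) = 10.71% − 0.74 × 7.8000% = 4.9380%
E(R_Fenwick) = R_f + β × MRP = 4.9380% + 0.12 × 7.8000% = 5.87%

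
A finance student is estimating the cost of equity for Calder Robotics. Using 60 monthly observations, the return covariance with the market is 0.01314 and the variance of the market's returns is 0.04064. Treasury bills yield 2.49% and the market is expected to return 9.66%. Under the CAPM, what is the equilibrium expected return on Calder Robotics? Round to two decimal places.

4.81%

β = Cov(R_i, R_m) / Var(R_m) = 0.01314 / 0.04064 = 0.3233
MRP = 9.66% − 2.49% = 7.17%
E(R) = R_f + β × MRP = 2.49% + 0.3233 × 7.17% = 4.81%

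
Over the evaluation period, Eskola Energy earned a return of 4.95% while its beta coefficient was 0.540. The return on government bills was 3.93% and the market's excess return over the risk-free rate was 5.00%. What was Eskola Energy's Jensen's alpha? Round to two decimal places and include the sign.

-1.68%

CAPM benchmark = R_f + β(R_m − R_f) = 3.93% + 0.540 × 5.00% = 6.63000%
α = actual − benchmark = 4.95% − 6.63000% = -1.68%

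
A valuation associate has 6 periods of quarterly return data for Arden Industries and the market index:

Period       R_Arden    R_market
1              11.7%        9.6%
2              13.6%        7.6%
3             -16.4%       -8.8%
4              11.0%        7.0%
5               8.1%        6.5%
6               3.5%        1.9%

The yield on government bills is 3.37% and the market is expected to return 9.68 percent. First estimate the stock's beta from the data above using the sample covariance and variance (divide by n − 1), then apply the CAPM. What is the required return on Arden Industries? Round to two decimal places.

Mean R_i = (11.7 + 13.6 − 16.4 + 11.0 + 8.1 + 3.5) / 6 = 5.2500%
Mean R_m = (9.6 + 7.6 − 8.8 + 7.0 + 6.5 + 1.9) / 6 = 3.9667%
Σ(R_i − R̄_i)(R_m − R̄_m) = 371.3500  ⇒  Cov = 371.3500 / 5 = 74.2700
Σ(R_m − R̄_m)² = 227.8133  ⇒  Var(R_m) = 227.8133 / 5 = 45.5627
β = Cov / Var(R_m) = 74.2700 / 45.5627 = 1.6301
MRP = 9.68% − 3.37% = 6.31%
E(R) = R_f + β × MRP = 3.37% + 1.6301 × 6.31% = 13.66%

13.66%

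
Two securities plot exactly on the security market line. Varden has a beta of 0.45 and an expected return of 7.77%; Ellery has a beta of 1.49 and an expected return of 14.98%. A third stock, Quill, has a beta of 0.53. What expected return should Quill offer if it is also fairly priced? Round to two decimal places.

MRP (SML slope) = (14.98% − 7.77%) / (1.49 − 0.45) = 7.21% / 1.04 = 6.9327%
R_f (intercept) = 7.77% − 0.45 × 6.9327% = 4.6503%
E(R_Quill) = R_f + β × MRP = 4.6503% + 0.53 × 6.9327% = 8.32%

8.32%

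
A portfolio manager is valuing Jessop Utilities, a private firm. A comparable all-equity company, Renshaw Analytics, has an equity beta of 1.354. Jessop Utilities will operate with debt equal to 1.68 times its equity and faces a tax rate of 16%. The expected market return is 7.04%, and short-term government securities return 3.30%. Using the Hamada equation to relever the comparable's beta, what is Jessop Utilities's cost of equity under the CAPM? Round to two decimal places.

15.51%

β_L = β_U × [1 + (1 − t)(D/E)] = 1.354 × [1 + (1 − 0.16) × 1.68]
    = 1.354 × [1 + 0.84 × 1.68] = 1.354 × 2.4112 = 3.2648
MRP = 7.04% − 3.30% = 3.74%
E(R) = R_f + β_L × MRP = 3.30% + 3.2648 × 3.74% = 15.51%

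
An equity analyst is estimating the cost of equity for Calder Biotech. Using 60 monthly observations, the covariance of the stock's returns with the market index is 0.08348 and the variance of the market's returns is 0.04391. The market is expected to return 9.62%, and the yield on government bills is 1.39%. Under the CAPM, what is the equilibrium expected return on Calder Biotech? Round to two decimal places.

β = Cov(R_i, R_m) / Var(R_m) = 0.08348 / 0.04391 = 1.9012
MRP = 9.62% − 1.39% = 8.23%
E(R) = R_f + β × MRP = 1.39% + 1.9012 × 8.23% = 17.04%

17.04%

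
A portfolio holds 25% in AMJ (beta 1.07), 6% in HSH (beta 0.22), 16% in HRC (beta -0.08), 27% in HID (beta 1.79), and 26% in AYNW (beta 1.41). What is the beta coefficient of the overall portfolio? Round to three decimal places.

β_P = Σ w_i β_i = 0.25×1.07 + 0.06×0.22 + 0.16×-0.08 + 0.27×1.79 + 0.26×1.41 = 1.1178

1.118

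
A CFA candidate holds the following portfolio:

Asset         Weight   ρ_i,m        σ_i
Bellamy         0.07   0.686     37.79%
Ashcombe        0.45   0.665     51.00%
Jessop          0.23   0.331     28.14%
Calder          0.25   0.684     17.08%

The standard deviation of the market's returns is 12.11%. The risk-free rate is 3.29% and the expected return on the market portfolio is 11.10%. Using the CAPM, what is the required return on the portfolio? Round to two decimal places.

β_Bellamy = 0.686 × 37.79% / 12.11% = 2.1407
β_Ashcombe = 0.665 × 51.00% / 12.11% = 2.8006
β_Jessop = 0.331 × 28.14% / 12.11% = 0.7691
β_Calder = 0.684 × 17.08% / 12.11% = 0.9647
β_P = Σ w_i β_i = 0.07×2.1407 + 0.45×2.8006 + 0.23×0.7691 + 0.25×0.9647 = 1.8282
MRP = 11.10% − 3.29% = 7.81%
E(R_P) = R_f + β_P × MRP = 3.29% + 1.8282 × 7.81% = 17.57%

17.57%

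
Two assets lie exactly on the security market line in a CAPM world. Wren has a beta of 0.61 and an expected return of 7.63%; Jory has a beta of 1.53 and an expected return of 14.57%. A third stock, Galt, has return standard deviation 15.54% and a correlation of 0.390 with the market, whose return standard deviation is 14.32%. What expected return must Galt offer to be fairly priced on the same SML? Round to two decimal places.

6.22%

MRP = (14.57% − 7.63%) / (1.53 − 0.61) = 7.5435%
R_f = 7.63% − 0.61 × 7.5435% = 3.0285%
β_Galt = ρ·σ_i/σ_m = 0.390 × 15.54 / 14.32 = 0.4232
E(R_Galt) = R_f + β × MRP = 3.0285% + 0.4232 × 7.5435% = 6.22%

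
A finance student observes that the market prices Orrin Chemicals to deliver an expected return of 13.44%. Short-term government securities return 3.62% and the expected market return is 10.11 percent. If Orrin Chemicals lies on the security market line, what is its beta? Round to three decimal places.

1.513

MRP = 10.11% − 3.62% = 6.49%
β = (E(R) − R_f) / MRP = (13.44% − 3.62%) / 6.49% = 9.82% / 6.49% = 1.513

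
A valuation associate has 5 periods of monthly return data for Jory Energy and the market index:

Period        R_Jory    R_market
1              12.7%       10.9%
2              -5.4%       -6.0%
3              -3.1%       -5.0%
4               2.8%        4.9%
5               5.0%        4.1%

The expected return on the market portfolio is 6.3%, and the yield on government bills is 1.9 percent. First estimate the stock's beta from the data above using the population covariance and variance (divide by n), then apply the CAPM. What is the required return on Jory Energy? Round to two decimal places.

6.18%

Mean R_i = (12.7 − 5.4 − 3.1 + 2.8 + 5.0) / 5 = 2.4000%
Mean R_m = (10.9 − 6.0 − 5.0 + 4.9 + 4.1) / 5 = 1.7800%
Σ(R_i − R̄_i)(R_m − R̄_m) = 199.1900  ⇒  Cov = 199.1900 / 5 = 39.8380
Σ(R_m − R̄_m)² = 204.7880  ⇒  Var(R_m) = 204.7880 / 5 = 40.9576
β = Cov / Var(R_m) = 39.8380 / 40.9576 = 0.9727
MRP = 6.3% − 1.9% = 4.40%
E(R) = R_f + β × MRP = 1.9% + 0.9727 × 4.4% = 6.18%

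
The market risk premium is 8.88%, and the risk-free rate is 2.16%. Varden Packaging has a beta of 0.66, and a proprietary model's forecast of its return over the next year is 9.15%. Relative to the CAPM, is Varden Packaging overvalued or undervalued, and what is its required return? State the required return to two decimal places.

Required return = R_f + β·MRP = 2.16% + 0.66 × 8.88% = 8.02%
Forecast 9.15% > required 8.02% → the stock plots above the SML → undervalued.

Undervalued; required return 8.02%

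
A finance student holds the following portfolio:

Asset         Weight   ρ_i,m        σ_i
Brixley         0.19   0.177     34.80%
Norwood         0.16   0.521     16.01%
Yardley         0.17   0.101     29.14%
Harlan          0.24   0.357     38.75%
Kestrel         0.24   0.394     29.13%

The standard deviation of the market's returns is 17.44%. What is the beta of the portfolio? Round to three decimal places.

β_Brixley = 0.177 × 34.80% / 17.44% = 0.3532
β_Norwood = 0.521 × 16.01% / 17.44% = 0.4783
β_Yardley = 0.101 × 29.14% / 17.44% = 0.1688
β_Harlan = 0.357 × 38.75% / 17.44% = 0.7932
β_Kestrel = 0.394 × 29.13% / 17.44% = 0.6581
β_P = Σ w_i β_i = 0.19×0.3532 + 0.16×0.4783 + 0.17×0.1688 + 0.24×0.7932 + 0.24×0.6581 = 0.5206

0.521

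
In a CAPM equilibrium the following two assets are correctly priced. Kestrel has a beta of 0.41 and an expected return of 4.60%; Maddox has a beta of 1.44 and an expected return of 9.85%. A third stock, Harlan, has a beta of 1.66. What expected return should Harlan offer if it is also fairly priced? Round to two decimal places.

10.97%

MRP (SML slope) = (9.85% − 4.60%) / (1.44 − 0.41) = 5.25% / 1.03 = 5.0971%
R_f (intercept) = 4.60% − 0.41 × 5.0971% = 2.5102%
E(R_Harlan) = R_f + β × MRP = 2.5102% + 1.66 × 5.0971% = 10.97%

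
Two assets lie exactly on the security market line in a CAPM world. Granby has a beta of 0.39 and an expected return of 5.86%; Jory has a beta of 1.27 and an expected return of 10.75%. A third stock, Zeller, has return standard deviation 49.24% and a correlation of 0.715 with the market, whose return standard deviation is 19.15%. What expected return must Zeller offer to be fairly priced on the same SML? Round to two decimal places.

13.91%

MRP = (10.75% − 5.86%) / (1.27 − 0.39) = 5.5568%
R_f = 5.86% − 0.39 × 5.5568% = 3.6928%
β_Zeller = ρ·σ_i/σ_m = 0.715 × 49.24 / 19.15 = 1.8385
E(R_Zeller) = R_f + β × MRP = 3.6928% + 1.8385 × 5.5568% = 13.91%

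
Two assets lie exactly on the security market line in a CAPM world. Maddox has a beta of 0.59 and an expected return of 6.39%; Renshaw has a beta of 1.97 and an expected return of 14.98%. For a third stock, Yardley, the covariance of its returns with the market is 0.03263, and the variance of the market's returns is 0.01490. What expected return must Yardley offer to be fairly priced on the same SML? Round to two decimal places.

16.35%

MRP = (14.98% − 6.39%) / (1.97 − 0.59) = 6.2246%
R_f = 6.39% − 0.59 × 6.2246% = 2.7175%
β_Yardley = Cov / Var(R_m) = 0.03263 / 0.01490 = 2.1899
E(R_Yardley) = R_f + β × MRP = 2.7175% + 2.1899 × 6.2246% = 16.35%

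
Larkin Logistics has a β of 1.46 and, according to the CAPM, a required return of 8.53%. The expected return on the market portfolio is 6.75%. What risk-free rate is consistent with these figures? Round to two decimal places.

E(R) = R_f + β(E(R_m) − R_f) = R_f(1 − β) + β·E(R_m)
8.53% = R_f × (1 − 1.46) + 1.46 × 6.75%
8.53% = R_f × -0.46 + 9.8550%
R_f = (8.53% − 9.8550%) / -0.46 = 2.88%

2.88%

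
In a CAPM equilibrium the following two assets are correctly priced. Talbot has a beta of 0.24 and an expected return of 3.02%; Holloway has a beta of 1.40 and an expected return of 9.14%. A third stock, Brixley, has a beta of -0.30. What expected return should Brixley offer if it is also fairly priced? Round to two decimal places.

0.17%

MRP (SML slope) = (9.14% − 3.02%) / (1.40 − 0.24) = 6.12% / 1.16 = 5.2759%
R_f (intercept) = 3.02% − 0.24 × 5.2759% = 1.7538%
E(R_Brixley) = R_f + β × MRP = 1.7538% + -0.30 × 5.2759% = 0.17%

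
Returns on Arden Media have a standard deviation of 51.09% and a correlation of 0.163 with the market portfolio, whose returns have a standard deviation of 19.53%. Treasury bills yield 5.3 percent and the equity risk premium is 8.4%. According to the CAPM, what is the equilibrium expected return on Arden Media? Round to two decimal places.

8.88%

β = ρ × σ_i / σ_m = 0.163 × 51.09% / 19.53% = 0.4264
E(R) = 5.3% + 0.4264 × 8.4% = 8.88%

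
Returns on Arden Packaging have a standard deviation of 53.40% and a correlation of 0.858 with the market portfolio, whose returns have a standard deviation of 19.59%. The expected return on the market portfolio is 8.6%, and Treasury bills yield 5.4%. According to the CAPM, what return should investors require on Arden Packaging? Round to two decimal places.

12.88%

β = ρ × σ_i / σ_m = 0.858 × 53.40% / 19.59% = 2.3388
MRP = 8.6% − 5.4% = 3.20%
E(R) = 5.4% + 2.3388 × 3.2% = 12.88%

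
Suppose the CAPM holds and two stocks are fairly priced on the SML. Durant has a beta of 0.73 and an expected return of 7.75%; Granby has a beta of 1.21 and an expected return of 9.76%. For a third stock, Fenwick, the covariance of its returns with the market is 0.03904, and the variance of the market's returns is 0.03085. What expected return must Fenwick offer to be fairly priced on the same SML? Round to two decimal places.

MRP = (9.76% − 7.75%) / (1.21 − 0.73) = 4.1875%
R_f = 7.75% − 0.73 × 4.1875% = 4.6931%
β_Fenwick = Cov / Var(R_m) = 0.03904 / 0.03085 = 1.2655
E(R_Fenwick) = R_f + β × MRP = 4.6931% + 1.2655 × 4.1875% = 9.99%

9.99%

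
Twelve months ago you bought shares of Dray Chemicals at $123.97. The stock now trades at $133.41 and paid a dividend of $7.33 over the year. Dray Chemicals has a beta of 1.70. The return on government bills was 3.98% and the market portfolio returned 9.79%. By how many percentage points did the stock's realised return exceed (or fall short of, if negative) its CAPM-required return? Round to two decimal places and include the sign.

-0.33%

Realised HPR = (P1 + D1 − P0) / P0 = (133.41 + 7.33 − 123.97) / 123.97 = 16.77 / 123.97 = 13.5275%
MRP = 9.79% − 3.98% = 5.81%
CAPM required = R_f + β·MRP = 3.98% + 1.70 × 5.81% = 13.8570%
α = realised − required = 13.5275% − 13.8570% = -0.33%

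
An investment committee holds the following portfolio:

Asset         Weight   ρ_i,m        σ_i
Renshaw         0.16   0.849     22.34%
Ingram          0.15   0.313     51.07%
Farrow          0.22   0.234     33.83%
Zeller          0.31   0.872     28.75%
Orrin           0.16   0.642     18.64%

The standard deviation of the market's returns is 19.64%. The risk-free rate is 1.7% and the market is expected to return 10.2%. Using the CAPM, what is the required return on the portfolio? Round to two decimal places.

9.00%

β_Renshaw = 0.849 × 22.34% / 19.64% = 0.9657
β_Ingram = 0.313 × 51.07% / 19.64% = 0.8139
β_Farrow = 0.234 × 33.83% / 19.64% = 0.4031
β_Zeller = 0.872 × 28.75% / 19.64% = 1.2765
β_Orrin = 0.642 × 18.64% / 19.64% = 0.6093
β_P = Σ w_i β_i = 0.16×0.9657 + 0.15×0.8139 + 0.22×0.4031 + 0.31×1.2765 + 0.16×0.6093 = 0.8585
MRP = 10.2% − 1.7% = 8.50%
E(R_P) = R_f + β_P × MRP = 1.7% + 0.8585 × 8.5% = 9.00%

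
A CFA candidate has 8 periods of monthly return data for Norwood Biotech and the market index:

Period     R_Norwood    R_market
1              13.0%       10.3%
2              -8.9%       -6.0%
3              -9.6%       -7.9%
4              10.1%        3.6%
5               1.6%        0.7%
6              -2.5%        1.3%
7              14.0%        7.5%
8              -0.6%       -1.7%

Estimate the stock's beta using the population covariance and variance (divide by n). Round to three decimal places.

1.426

Mean R_i = (13.0 − 8.9 − 9.6 + 10.1 + 1.6 − 2.5 + 14.0 − 0.6) / 8 = 2.1375%
Mean R_m = (10.3 − 6.0 − 7.9 + 3.6 + 0.7 + 1.3 + 7.5 − 1.7) / 8 = 0.9750%
Σ(R_i − R̄_i)(R_m − R̄_m) = 386.7175  ⇒  Cov = 386.7175 / 8 = 48.3397
Σ(R_m − R̄_m)² = 271.1750  ⇒  Var(R_m) = 271.1750 / 8 = 33.8969
β = Cov / Var(R_m) = 48.3397 / 33.8969 = 1.4261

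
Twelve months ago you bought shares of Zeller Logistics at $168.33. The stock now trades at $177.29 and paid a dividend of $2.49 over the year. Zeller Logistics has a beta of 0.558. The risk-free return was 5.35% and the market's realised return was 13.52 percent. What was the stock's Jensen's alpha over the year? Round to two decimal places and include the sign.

-3.11%

Realised HPR = (P1 + D1 − P0) / P0 = (177.29 + 2.49 − 168.33) / 168.33 = 11.45 / 168.33 = 6.8021%
MRP = 13.52% − 5.35% = 8.17%
CAPM required = R_f + β·MRP = 5.35% + 0.558 × 8.17% = 9.90886%
α = realised − required = 6.8021% − 9.90886% = -3.11%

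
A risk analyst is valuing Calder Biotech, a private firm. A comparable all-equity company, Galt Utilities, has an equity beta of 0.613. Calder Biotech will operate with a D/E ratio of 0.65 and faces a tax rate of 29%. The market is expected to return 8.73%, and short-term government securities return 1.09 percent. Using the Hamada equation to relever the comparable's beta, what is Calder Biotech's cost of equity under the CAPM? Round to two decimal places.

β_L = β_U × [1 + (1 − t)(D/E)] = 0.613 × [1 + (1 − 0.29) × 0.65]
    = 0.613 × [1 + 0.71 × 0.65] = 0.613 × 1.4615 = 0.8959
MRP = 8.73% − 1.09% = 7.64%
E(R) = R_f + β_L × MRP = 1.09% + 0.8959 × 7.64% = 7.93%

7.93%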